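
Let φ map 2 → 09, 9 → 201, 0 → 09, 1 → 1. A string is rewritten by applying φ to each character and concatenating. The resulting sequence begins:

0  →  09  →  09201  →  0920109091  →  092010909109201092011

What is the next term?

Rewriting the 21 symbols of 092010909109201092011 one by one yields 09 201 09 09 1 09 201 09 201 1 09 201 09 09 1 09 201 09 09 1 1; concatenated:

092010909109201092011092010909109201090911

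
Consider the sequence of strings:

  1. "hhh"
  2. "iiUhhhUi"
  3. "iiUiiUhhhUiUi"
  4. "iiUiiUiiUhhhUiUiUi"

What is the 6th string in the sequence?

iiUiiUiiUiiUiiUhhhUiUiUiUiUi

Each term wraps the previous one in iiU on the left and Ui on the right.
From iiUiiUiiUhhhUiUiUi, 2 further steps: iiUiiUiiUhhhUiUiUi → iiUiiUiiUiiUhhhUiUiUiUi → (answer).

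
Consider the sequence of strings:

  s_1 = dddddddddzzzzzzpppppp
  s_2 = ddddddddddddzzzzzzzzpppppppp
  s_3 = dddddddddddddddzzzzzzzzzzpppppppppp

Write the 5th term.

dddddddddddddddddddddzzzzzzzzzzzzzzpppppppppppppp

The n-th term is 3n d's then 2n z's then 2n p's, where the shown terms are n = 3, 4, 5.
Setting n = 7 gives 21, 14, 14 characters in each block.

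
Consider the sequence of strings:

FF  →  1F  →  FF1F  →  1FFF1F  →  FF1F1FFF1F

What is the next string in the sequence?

1FFF1FFF1F1FFF1F

This is a Fibonacci-style word recurrence s(k) = s(k−2)·s(k−1): e.g. FF·1F = FF1F.
So term 6 is 1FFF1F·FF1F1FFF1F.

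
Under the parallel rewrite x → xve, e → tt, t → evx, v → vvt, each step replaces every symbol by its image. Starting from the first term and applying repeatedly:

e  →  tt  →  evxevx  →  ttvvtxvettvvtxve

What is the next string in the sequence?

Replace each of the 16 characters of ttvvtxvettvvtxve in place — evx evx vvt vvt evx xve vvt tt evx evx vvt vvt evx xve vvt tt — and concatenate.

evxevxvvtvvtevxxvevvtttevxevxvvtvvtevxxvevvttt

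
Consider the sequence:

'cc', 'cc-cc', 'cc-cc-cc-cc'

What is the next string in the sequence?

Every step duplicates the string with '-' between the halves.
Doubling cc-cc-cc-cc with '-' between the halves:

cc-cc-cc-cc-cc-cc-cc-cc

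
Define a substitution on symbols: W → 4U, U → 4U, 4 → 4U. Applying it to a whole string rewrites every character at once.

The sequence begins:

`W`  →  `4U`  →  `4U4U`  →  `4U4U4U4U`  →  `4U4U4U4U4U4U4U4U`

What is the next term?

4U4U4U4U4U4U4U4U4U4U4U4U4U4U4U4U

Replace each of the 16 characters of 4U4U4U4U4U4U4U4U in place — 4U 4U 4U 4U 4U 4U 4U 4U 4U 4U 4U 4U 4U 4U 4U 4U — and concatenate.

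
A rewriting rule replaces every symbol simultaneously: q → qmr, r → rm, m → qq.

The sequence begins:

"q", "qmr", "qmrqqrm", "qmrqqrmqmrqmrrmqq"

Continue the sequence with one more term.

φ(qmrqqrmqmrqmrrmqq) expands symbol-by-symbol to qmr qq rm qmr qmr rm qq qmr qq rm qmr qq rm rm qq qmr qmr; joining the 17 pieces gives the next term.

qmrqqrmqmrqmrrmqqqmrqqrmqmrqqrmrmqqqmrqmr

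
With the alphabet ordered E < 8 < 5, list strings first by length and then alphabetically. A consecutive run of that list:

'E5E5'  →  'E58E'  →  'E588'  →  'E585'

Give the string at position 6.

Continuing the enumeration 2 steps past E585: E585 → E55E → (answer).

E558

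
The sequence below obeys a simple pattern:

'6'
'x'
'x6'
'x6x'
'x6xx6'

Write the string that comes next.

Each term (from the third on) is the previous term followed by the one before it: term 3 = x·6 = x6.
So term 6 is x6xx6·x6x.

x6xx6x6x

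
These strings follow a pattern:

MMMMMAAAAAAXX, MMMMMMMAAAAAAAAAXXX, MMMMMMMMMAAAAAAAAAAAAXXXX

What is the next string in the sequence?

The n-th term is 2n+1 M's then 3n A's then n X's, where the shown terms are n = 2, 3, 4.
For the next term, n = 5, so the run lengths are 11, 15, 5.

MMMMMMMMMMMAAAAAAAAAAAAAAAXXXXX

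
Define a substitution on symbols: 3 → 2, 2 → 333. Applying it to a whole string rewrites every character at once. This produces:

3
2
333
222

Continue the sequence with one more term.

Expanding 222: 2→333, 2→333, 2→333. Concatenated: 333 333 333.

333333333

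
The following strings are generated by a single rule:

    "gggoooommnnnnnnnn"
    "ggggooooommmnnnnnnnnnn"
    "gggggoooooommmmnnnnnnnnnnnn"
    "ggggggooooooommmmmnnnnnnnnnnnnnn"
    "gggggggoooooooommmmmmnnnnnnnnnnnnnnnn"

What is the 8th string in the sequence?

Term n consists of n g's, followed by n+1 o's, followed by n-1 m's, followed by 2n+2 n's, where the shown terms are n = 3, 4, 5, 6, 7.
At n = 10 the blocks have lengths 10, 11, 9, 22.

ggggggggggooooooooooommmmmmmmmnnnnnnnnnnnnnnnnnnnnnn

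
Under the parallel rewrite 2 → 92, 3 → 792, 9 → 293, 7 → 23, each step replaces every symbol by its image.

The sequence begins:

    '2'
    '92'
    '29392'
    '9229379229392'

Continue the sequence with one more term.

293929229379223293929229379229392

φ(9229379229392) expands symbol-by-symbol to 293 92 92 293 792 23 293 92 92 293 792 293 92; joining the 13 pieces gives the next term.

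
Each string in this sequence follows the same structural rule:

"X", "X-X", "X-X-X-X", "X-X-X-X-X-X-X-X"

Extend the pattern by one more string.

s(k+1) = s(k)·-·s(k) — each term doubles the last with '-' between the halves.
So the next term is two copies of X-X-X-X-X-X-X-X with '-' between the halves.

X-X-X-X-X-X-X-X-X-X-X-X-X-X-X-X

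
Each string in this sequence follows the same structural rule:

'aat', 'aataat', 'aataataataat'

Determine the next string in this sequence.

Each string is two copies of the previous one concatenated.
One more doubling of aataataataat gives the answer.

aataataataataataataataat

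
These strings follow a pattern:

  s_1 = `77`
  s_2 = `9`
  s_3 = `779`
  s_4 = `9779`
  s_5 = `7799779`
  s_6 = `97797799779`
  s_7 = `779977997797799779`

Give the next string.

Each term (from the third on) is the two preceding terms concatenated in order: term 3 = 77·9 = 779.
So term 8 is 97797799779·779977997797799779.

97797799779779977997797799779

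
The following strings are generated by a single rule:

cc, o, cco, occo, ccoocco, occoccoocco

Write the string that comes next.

ccooccooccoccoocco

From term 3 onward, concatenate the second-to-last term with the last: cc·o = cco, o·cco = occo, …
So term 7 is ccoocco·occoccoocco.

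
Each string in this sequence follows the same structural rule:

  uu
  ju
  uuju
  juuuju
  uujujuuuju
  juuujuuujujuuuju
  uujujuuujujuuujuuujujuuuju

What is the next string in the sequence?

Each term (from the third on) is the two preceding terms concatenated in order: term 3 = uu·ju = uuju.
So term 8 is juuujuuujujuuuju·uujujuuujujuuujuuujujuuuju.

juuujuuujujuuujuuujujuuujujuuujuuujujuuuju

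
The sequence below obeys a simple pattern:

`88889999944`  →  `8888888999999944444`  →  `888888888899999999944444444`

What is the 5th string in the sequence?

Reading off run lengths: 8 runs 4, 7, 10; 9 runs 5, 7, 9; 4 runs 2, 5, 8 — each is linear in n (n = 1, 2, …).
For term 5, n = 5, so the run lengths are 16, 13, 14.

8888888888888888999999999999944444444444444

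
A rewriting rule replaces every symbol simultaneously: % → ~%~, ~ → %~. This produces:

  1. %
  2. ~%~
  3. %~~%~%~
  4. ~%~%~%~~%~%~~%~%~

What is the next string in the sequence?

%~~%~%~~%~%~~%~%~%~~%~%~~%~%~%~~%~%~~%~%~

φ(~%~%~%~~%~%~~%~%~) expands symbol-by-symbol to %~ ~%~ %~ ~%~ %~ ~%~ %~ %~ ~%~ %~ ~%~ %~ %~ ~%~ %~ ~%~ %~; joining the 17 pieces gives the next term.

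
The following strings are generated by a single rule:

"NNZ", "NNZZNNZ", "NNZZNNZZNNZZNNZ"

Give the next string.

NNZZNNZZNNZZNNZZNNZZNNZZNNZZNNZ

Each string is two copies of the previous one joined by 'Z'.
So the next term is two copies of NNZZNNZZNNZZNNZ with 'Z' between the halves.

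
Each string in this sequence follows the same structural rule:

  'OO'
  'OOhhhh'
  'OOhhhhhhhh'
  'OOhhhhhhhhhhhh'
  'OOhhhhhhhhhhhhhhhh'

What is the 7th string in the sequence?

The strings grow by a fixed suffix hhhh each time.
From OOhhhhhhhhhhhhhhhh, 2 further steps: OOhhhhhhhhhhhhhhhh → OOhhhhhhhhhhhhhhhhhhhh → (answer).

OOhhhhhhhhhhhhhhhhhhhhhhhh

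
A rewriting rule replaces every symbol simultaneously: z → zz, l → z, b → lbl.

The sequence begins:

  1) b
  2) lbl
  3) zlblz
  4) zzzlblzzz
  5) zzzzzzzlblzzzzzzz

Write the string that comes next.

Replace each of the 17 characters of zzzzzzzlblzzzzzzz in place — zz zz zz zz zz zz zz z lbl z zz zz zz zz zz zz zz — and concatenate.

zzzzzzzzzzzzzzzlblzzzzzzzzzzzzzzz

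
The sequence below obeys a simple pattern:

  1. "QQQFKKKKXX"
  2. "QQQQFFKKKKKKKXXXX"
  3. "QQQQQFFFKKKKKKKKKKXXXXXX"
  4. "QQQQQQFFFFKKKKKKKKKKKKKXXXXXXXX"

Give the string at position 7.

The n-th term is n+2 Q's then n F's then 3n+1 K's then 2n X's (n = 1, 2, …).
Setting n = 7 gives 9, 7, 22, 14 characters in each block.

QQQQQQQQQFFFFFFFKKKKKKKKKKKKKKKKKKKKKKXXXXXXXXXXXXXX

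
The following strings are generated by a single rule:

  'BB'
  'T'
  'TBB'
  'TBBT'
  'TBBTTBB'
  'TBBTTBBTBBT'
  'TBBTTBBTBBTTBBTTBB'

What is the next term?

This is a Fibonacci-style word recurrence s(k) = s(k−1)·s(k−2): e.g. T·BB = TBB.
The next term joins TBBTTBBTBBTTBBTTBB and TBBTTBBTBBT.

TBBTTBBTBBTTBBTTBBTBBTTBBTBBT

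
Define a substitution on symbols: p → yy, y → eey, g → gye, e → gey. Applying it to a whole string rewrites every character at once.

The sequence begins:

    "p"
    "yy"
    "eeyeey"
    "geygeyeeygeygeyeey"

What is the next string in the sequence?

Rewriting the 18 symbols of geygeyeeygeygeyeey one by one yields gye gey eey gye gey eey gey gey eey gye gey eey gye gey eey gey gey eey; concatenated:

gyegeyeeygyegeyeeygeygeyeeygyegeyeeygyegeyeeygeygeyeey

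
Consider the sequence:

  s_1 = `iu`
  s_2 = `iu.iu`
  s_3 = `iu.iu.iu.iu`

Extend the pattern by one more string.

iu.iu.iu.iu.iu.iu.iu.iu

Every step duplicates the string with '.' between the halves.
So the next term is two copies of iu.iu.iu.iu with '.' between the halves.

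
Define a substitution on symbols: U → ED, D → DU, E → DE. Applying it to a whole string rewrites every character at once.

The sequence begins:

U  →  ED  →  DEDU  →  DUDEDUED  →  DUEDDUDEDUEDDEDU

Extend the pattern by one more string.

Replace each of the 16 characters of DUEDDUDEDUEDDEDU in place — DU ED DE DU DU ED DU DE DU ED DE DU DU DE DU ED — and concatenate.

DUEDDEDUDUEDDUDEDUEDDEDUDUDEDUED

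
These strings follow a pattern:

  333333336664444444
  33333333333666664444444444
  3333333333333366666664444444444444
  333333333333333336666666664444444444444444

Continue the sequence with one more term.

33333333333333333333666666666664444444444444444444

The n-th term is 3n+2 3's then 2n-1 6's then 3n+1 4's, where the shown terms are n = 2, 3, 4, 5.
At n = 6 the blocks have lengths 20, 11, 19.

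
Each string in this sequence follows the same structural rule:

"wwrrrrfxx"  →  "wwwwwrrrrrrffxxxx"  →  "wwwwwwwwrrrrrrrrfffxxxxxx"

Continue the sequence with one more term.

wwwwwwwwwwwrrrrrrrrrrffffxxxxxxxx

The n-th term is 3n-1 w's then 2n+2 r's then n f's then 2n x's (n = 1, 2, …).
At n = 4 the blocks have lengths 11, 10, 4, 8.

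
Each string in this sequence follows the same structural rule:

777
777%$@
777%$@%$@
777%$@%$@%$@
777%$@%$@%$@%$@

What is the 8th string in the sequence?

The strings grow by a fixed suffix %$@ each time.
From 777%$@%$@%$@%$@, 3 further steps: 777%$@%$@%$@%$@ → 777%$@%$@%$@%$@%$@ → 777%$@%$@%$@%$@%$@%$@ → (answer).

777%$@%$@%$@%$@%$@%$@%$@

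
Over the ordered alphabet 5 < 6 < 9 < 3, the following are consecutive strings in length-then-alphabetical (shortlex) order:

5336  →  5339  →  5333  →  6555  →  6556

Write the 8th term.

6565

Continuing the enumeration 3 steps past 6556: 6556 → 6559 → 6553 → (answer).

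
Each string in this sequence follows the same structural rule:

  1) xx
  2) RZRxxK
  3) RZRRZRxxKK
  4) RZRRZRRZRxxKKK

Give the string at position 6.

Every step adds RZR to the front and K to the end of the previous string.
From RZRRZRRZRxxKKK, 2 further steps: RZRRZRRZRxxKKK → RZRRZRRZRRZRxxKKKK → (answer).

RZRRZRRZRRZRRZRxxKKKKK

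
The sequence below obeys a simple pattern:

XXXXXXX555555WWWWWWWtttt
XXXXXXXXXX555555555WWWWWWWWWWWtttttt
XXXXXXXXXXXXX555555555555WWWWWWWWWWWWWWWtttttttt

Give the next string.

Term n consists of 3n+1 X's, followed by 3n 5's, followed by 4n-1 W's, followed by 2n t's, where the shown terms are n = 2, 3, 4.
For the next term, n = 5, so the run lengths are 16, 15, 19, 10.

XXXXXXXXXXXXXXXX555555555555555WWWWWWWWWWWWWWWWWWWtttttttttt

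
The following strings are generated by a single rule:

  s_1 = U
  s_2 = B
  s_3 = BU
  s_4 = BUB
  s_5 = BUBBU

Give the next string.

BUBBUBUB

From term 3 onward, concatenate the last term with the second-to-last: B·U = BU, BU·B = BUB, …
Continuing: BUBBU · BUB gives term 6.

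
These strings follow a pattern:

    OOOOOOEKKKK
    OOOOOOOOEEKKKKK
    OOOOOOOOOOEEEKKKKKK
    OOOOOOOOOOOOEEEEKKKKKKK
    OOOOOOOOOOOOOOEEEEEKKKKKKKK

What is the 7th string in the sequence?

OOOOOOOOOOOOOOOOOOEEEEEEEKKKKKKKKKK

Term n consists of 2n+2 O's, followed by n-1 E's, followed by n+2 K's, where the shown terms are n = 2, 3, 4, 5, 6.
For term 7, n = 8, so the run lengths are 18, 7, 10.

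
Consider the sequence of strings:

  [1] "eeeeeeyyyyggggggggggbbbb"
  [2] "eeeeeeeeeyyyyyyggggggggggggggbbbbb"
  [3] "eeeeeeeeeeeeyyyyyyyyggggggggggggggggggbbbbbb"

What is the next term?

Term n consists of 3n e's, followed by 2n y's, followed by 4n+2 g's, followed by n+2 b's, where the shown terms are n = 2, 3, 4.
For the next term, n = 5, so the run lengths are 15, 10, 22, 7.

eeeeeeeeeeeeeeeyyyyyyyyyyggggggggggggggggggggggbbbbbbb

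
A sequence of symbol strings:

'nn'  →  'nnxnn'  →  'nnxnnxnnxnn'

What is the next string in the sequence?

Every step duplicates the string with 'x' between the halves.
One more doubling of nnxnnxnnxnn gives the answer.

nnxnnxnnxnnxnnxnnxnnxnn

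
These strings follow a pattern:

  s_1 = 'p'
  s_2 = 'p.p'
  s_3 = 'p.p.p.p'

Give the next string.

s(k+1) = s(k)·.·s(k) — each term doubles the last with '.' between the halves.
So the next term is two copies of p.p.p.p with '.' between the halves.

p.p.p.p.p.p.p.p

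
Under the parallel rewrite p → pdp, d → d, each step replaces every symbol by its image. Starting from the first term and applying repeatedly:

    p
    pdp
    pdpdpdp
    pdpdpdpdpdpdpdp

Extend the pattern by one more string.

Rewriting the 15 symbols of pdpdpdpdpdpdpdp one by one yields pdp d pdp d pdp d pdp d pdp d pdp d pdp d pdp; concatenated:

pdpdpdpdpdpdpdpdpdpdpdpdpdpdpdp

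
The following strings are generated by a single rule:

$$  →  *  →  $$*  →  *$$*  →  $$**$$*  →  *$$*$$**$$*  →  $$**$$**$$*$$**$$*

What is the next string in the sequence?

*$$*$$**$$*$$**$$**$$*$$**$$*

This is a Fibonacci-style word recurrence s(k) = s(k−2)·s(k−1): e.g. $$·* = $$*.
Continuing: *$$*$$**$$* · $$**$$**$$*$$**$$* gives term 8.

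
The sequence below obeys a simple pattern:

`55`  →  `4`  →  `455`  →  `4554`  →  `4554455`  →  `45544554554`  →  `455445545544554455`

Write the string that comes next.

This is a Fibonacci-style word recurrence s(k) = s(k−1)·s(k−2): e.g. 4·55 = 455.
The next term joins 455445545544554455 and 45544554554.

45544554554455445545544554554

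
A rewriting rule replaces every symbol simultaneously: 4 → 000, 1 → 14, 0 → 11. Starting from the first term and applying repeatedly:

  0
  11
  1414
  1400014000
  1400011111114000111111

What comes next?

1400011111114141414141414000111111141414141414

φ(1400011111114000111111) expands symbol-by-symbol to 14 000 11 11 11 14 14 14 14 14 14 14 000 11 11 11 14 14 14 14 14 14; joining the 22 pieces gives the next term.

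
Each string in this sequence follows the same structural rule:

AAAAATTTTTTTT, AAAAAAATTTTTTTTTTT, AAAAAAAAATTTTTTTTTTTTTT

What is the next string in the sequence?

Each string has the form A^{2n+1} T^{3n+2}, where the shown terms are n = 2, 3, 4.
For the next term, n = 5, so the run lengths are 11, 17.

AAAAAAAAAAATTTTTTTTTTTTTTTTT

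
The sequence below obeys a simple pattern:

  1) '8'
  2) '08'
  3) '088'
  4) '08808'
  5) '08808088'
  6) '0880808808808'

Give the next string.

Each term (from the third on) is the previous term followed by the one before it: term 3 = 08·8 = 088.
The next term joins 0880808808808 and 08808088.

088080880880808808088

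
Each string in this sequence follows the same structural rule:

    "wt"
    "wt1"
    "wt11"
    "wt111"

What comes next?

Each term is the previous one with 1 appended.
So the next term is wt111·1.

wt1111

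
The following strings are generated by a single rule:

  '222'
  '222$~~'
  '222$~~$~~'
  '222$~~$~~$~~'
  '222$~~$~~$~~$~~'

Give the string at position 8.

The strings grow by a fixed suffix $~~ each time.
From 222$~~$~~$~~$~~, 3 further steps: 222$~~$~~$~~$~~ → 222$~~$~~$~~$~~$~~ → 222$~~$~~$~~$~~$~~$~~ → (answer).

222$~~$~~$~~$~~$~~$~~$~~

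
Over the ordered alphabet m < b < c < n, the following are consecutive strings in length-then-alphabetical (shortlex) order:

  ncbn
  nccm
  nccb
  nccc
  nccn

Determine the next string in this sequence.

ncnm

Treat nccn as a base-4 numeral over the given alphabet and add one, carrying through any trailing n's.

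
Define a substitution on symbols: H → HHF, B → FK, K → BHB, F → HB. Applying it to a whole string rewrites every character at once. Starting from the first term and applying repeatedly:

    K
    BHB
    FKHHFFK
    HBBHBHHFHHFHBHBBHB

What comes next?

φ(HBBHBHHFHHFHBHBBHB) expands symbol-by-symbol to HHF FK FK HHF FK HHF HHF HB HHF HHF HB HHF FK HHF FK FK HHF FK; joining the 18 pieces gives the next term.

HHFFKFKHHFFKHHFHHFHBHHFHHFHBHHFFKHHFFKFKHHFFK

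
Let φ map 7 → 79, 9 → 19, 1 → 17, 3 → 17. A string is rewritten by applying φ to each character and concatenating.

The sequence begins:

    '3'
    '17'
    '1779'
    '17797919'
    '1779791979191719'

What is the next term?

17797919791917197919171917791719

Replace each of the 16 characters of 1779791979191719 in place — 17 79 79 19 79 19 17 19 79 19 17 19 17 79 17 19 — and concatenate.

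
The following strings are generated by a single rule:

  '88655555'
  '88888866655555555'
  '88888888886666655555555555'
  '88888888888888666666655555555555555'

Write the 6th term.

88888888888888888888886666666666655555555555555555555

The n-th term is 4n-2 8's then 2n-1 6's then 3n+2 5's (n = 1, 2, …).
At n = 6 the blocks have lengths 22, 11, 20.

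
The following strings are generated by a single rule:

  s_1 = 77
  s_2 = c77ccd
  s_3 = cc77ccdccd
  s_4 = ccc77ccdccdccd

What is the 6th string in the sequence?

ccccc77ccdccdccdccdccd

s(k+1) = c·s(k)·ccd, so each term gains c as a prefix and ccd as a suffix.
From ccc77ccdccdccd, 2 further steps: ccc77ccdccdccd → cccc77ccdccdccdccd → (answer).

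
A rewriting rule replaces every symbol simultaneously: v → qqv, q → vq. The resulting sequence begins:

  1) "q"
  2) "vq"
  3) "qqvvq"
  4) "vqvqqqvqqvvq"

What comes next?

Apply φ to vqvqqqvqqvvq symbol by symbol: v→qqv, q→vq, v→qqv, q→vq, q→vq, q→vq, v→qqv, q→vq, q→vq, v→qqv, v→qqv, q→vq; joined: qqv vq qqv vq vq vq qqv vq vq qqv qqv vq.

qqvvqqqvvqvqvqqqvvqvqqqvqqvvq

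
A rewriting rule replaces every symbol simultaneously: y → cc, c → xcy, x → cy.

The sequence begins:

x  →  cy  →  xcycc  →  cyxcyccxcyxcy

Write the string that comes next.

xcycccyxcyccxcyxcycyxcycccyxcycc

φ(cyxcyccxcyxcy) expands symbol-by-symbol to xcy cc cy xcy cc xcy xcy cy xcy cc cy xcy cc; joining the 13 pieces gives the next term.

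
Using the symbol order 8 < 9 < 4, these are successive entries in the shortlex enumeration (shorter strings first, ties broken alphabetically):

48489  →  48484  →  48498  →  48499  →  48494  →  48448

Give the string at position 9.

49888

Stepping forward 3 times from 48448: 48448 → 48449 → 48444, then the target.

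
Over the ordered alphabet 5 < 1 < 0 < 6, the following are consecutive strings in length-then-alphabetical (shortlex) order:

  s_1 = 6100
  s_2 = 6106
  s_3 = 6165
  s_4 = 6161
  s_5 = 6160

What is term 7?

6055

Stepping forward 2 times from 6160: 6160 → 6166, then the target.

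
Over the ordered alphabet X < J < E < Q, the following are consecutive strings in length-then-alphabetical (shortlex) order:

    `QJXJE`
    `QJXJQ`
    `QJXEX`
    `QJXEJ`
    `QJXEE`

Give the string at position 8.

QJXQJ

Stepping forward 3 times from QJXEE: QJXEE → QJXEQ → QJXQX, then the target.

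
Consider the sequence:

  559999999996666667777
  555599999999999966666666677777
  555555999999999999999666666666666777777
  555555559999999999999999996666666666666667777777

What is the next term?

555555555599999999999999999999966666666666666666677777777

Each string has the form 5^{2n-2} 9^{3n+3} 6^{3n} 7^{n+2}, where the shown terms are n = 2, 3, 4, 5.
At n = 6 the blocks have lengths 10, 21, 18, 8.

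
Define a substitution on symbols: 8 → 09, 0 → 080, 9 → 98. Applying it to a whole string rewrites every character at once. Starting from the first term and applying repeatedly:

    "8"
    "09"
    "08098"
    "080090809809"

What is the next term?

080090800809808009080980908098

Rewriting each symbol of 080090809809: 0→080, 8→09, 0→080, 0→080, 9→98, 0→080, 8→09, 0→080, 9→98, 8→09, 0→080, 9→98, which concatenates to 080 09 080 080 98 080 09 080 98 09 080 98.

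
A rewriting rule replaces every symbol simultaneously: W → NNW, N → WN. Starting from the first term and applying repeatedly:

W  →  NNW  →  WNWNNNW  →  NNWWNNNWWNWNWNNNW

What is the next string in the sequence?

WNWNNNWNNWWNWNWNNNWNNWWNNNWWNNNWWNWNWNNNW

φ(NNWWNNNWWNWNWNNNW) expands symbol-by-symbol to WN WN NNW NNW WN WN WN NNW NNW WN NNW WN NNW WN WN WN NNW; joining the 17 pieces gives the next term.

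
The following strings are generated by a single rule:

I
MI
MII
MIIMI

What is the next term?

Each term (from the third on) is the previous term followed by the one before it: term 3 = MI·I = MII.
The next term joins MIIMI and MII.

MIIMIMII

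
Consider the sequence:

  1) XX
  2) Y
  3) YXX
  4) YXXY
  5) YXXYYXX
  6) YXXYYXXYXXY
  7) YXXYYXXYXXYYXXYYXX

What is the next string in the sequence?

This is a Fibonacci-style word recurrence s(k) = s(k−1)·s(k−2): e.g. Y·XX = YXX.
Continuing: YXXYYXXYXXYYXXYYXX · YXXYYXXYXXY gives term 8.

YXXYYXXYXXYYXXYYXXYXXYYXXYXXY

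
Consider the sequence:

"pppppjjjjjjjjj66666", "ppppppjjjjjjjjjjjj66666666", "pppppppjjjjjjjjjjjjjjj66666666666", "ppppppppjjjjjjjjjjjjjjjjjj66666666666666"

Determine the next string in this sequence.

Reading off run lengths: p runs 5, 6, 7, 8; j runs 9, 12, 15, 18; 6 runs 5, 8, 11, 14 — each is linear in n, where the shown terms are n = 2, 3, 4, 5.
For the next term, n = 6, so the run lengths are 9, 21, 17.

pppppppppjjjjjjjjjjjjjjjjjjjjj66666666666666666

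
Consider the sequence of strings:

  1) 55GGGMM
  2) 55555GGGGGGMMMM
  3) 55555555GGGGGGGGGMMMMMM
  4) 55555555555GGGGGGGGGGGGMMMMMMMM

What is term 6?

Reading off run lengths: 5 runs 2, 5, 8, 11; G runs 3, 6, 9, 12; M runs 2, 4, 6, 8 — each is linear in n (n = 1, 2, …).
At n = 6 the blocks have lengths 17, 18, 12.

55555555555555555GGGGGGGGGGGGGGGGGGMMMMMMMMMMMM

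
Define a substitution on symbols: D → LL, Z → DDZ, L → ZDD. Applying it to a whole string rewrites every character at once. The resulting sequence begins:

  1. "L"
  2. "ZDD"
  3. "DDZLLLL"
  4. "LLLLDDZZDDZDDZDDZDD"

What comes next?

Rewriting the 19 symbols of LLLLDDZZDDZDDZDDZDD one by one yields ZDD ZDD ZDD ZDD LL LL DDZ DDZ LL LL DDZ LL LL DDZ LL LL DDZ LL LL; concatenated:

ZDDZDDZDDZDDLLLLDDZDDZLLLLDDZLLLLDDZLLLLDDZLLLL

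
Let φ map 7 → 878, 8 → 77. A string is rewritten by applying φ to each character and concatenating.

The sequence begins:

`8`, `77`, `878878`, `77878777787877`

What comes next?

Applying the rule to each of the 14 symbols of 77878777787877 gives the pieces 878 878 77 878 77 878 878 878 878 77 878 77 878 878, which concatenate to the answer.

87887877878778788788788787787877878878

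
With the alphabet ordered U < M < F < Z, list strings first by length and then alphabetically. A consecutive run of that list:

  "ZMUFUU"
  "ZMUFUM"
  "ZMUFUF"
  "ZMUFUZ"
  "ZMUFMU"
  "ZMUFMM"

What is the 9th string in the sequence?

ZMUFFU

Advancing 3 positions from ZMUFMM through ZMUFMM → ZMUFMF → ZMUFMZ reaches term 9.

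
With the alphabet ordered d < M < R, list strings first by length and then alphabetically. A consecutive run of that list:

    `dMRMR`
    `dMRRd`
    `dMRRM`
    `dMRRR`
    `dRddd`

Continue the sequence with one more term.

dRddM

The successor of dRddd increments the rightmost position that isn't already R and resets every position after it to d.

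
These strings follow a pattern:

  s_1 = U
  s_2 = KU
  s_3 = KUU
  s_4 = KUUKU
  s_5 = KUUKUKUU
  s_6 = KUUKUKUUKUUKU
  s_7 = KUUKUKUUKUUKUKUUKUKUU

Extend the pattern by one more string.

From term 3 onward, concatenate the last term with the second-to-last: KU·U = KUU, KUU·KU = KUUKU, …
The next term joins KUUKUKUUKUUKUKUUKUKUU and KUUKUKUUKUUKU.

KUUKUKUUKUUKUKUUKUKUUKUUKUKUUKUUKU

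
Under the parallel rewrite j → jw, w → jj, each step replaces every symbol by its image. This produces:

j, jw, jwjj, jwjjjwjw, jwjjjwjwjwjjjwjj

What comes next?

φ(jwjjjwjwjwjjjwjj) expands symbol-by-symbol to jw jj jw jw jw jj jw jj jw jj jw jw jw jj jw jw; joining the 16 pieces gives the next term.

jwjjjwjwjwjjjwjjjwjjjwjwjwjjjwjw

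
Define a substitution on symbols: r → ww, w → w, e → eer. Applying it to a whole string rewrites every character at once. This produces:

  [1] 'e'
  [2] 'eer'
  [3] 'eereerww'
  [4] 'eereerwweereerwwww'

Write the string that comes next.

Replace each of the 18 characters of eereerwweereerwwww in place — eer eer ww eer eer ww w w eer eer ww eer eer ww w w w w — and concatenate.

eereerwweereerwwwweereerwweereerwwwwww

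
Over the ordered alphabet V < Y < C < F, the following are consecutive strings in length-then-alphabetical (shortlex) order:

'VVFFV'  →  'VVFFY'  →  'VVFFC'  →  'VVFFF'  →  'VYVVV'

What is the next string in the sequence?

Treat VYVVV as a base-4 numeral over the given alphabet and add one, carrying through any trailing F's.

VYVVY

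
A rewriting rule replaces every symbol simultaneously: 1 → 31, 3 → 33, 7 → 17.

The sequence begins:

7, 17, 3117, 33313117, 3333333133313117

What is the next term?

33333333333333313333333133313117

Applying the rule to each of the 16 symbols of 3333333133313117 gives the pieces 33 33 33 33 33 33 33 31 33 33 33 31 33 31 31 17, which concatenate to the answer.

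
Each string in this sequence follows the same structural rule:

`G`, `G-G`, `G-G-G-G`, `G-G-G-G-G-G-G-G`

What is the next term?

s(k+1) = s(k)·-·s(k) — each term doubles the last with '-' between the halves.
One more doubling of G-G-G-G-G-G-G-G gives the answer.

G-G-G-G-G-G-G-G-G-G-G-G-G-G-G-G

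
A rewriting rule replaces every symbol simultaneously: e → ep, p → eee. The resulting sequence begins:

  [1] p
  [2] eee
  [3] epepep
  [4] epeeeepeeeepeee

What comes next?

epeeeepepepepeeeepepepepeeeepepep

Applying the rule to each of the 15 symbols of epeeeepeeeepeee gives the pieces ep eee ep ep ep ep eee ep ep ep ep eee ep ep ep, which concatenate to the answer.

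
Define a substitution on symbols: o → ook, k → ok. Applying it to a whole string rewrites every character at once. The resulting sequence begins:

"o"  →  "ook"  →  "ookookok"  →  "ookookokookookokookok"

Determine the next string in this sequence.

φ(ookookokookookokookok) expands symbol-by-symbol to ook ook ok ook ook ok ook ok ook ook ok ook ook ok ook ok ook ook ok ook ok; joining the 21 pieces gives the next term.

ookookokookookokookokookookokookookokookokookookokookok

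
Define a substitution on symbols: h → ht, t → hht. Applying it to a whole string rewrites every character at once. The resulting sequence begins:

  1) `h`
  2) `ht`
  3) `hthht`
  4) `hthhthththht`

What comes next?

Rewriting each symbol of hthhthththht: h→ht, t→hht, h→ht, h→ht, t→hht, h→ht, t→hht, h→ht, t→hht, h→ht, h→ht, t→hht, which concatenates to ht hht ht ht hht ht hht ht hht ht ht hht.

hthhthththhththhththhthththht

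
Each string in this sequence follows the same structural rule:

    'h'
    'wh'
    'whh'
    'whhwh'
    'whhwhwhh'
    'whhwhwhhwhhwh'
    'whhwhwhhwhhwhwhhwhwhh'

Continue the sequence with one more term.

Each term (from the third on) is the previous term followed by the one before it: term 3 = wh·h = whh.
So term 8 is whhwhwhhwhhwhwhhwhwhh·whhwhwhhwhhwh.

whhwhwhhwhhwhwhhwhwhhwhhwhwhhwhhwh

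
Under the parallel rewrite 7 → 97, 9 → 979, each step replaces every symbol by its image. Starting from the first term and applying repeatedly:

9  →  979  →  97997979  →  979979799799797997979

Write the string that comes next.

Rewriting the 21 symbols of 979979799799797997979 one by one yields 979 97 979 979 97 979 97 979 979 97 979 979 97 979 97 979 979 97 979 97 979; concatenated:

9799797997997979979799799797997997979979799799797997979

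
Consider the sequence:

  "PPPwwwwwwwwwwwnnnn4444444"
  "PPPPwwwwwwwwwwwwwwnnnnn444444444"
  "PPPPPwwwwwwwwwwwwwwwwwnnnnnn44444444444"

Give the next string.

Term n consists of n P's, followed by 3n+2 w's, followed by n+1 n's, followed by 2n+1 4's, where the shown terms are n = 3, 4, 5.
For the next term, n = 6, so the run lengths are 6, 20, 7, 13.

PPPPPPwwwwwwwwwwwwwwwwwwwwnnnnnnn4444444444444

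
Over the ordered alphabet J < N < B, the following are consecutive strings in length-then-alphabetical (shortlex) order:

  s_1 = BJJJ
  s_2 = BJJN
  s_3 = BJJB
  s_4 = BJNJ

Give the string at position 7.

Advancing 3 positions from BJNJ through BJNJ → BJNN → BJNB reaches term 7.

BJBJ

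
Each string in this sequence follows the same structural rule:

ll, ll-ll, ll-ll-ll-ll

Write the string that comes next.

s(k+1) = s(k)·-·s(k) — each term doubles the last with '-' between the halves.
Doubling ll-ll-ll-ll with '-' between the halves:

ll-ll-ll-ll-ll-ll-ll-ll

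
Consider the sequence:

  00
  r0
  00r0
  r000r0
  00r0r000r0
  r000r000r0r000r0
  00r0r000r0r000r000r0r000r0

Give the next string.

r000r000r0r000r000r0r000r0r000r000r0r000r0

Each term (from the third on) is the two preceding terms concatenated in order: term 3 = 00·r0 = 00r0.
Continuing: r000r000r0r000r0 · 00r0r000r0r000r000r0r000r0 gives term 8.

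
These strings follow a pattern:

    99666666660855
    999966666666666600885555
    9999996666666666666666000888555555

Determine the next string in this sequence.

99999999666666666666666666660000888855555555

The n-th term is 2n-2 9's then 4n 6's then n-1 0's then n-1 8's then 2n-2 5's, where the shown terms are n = 2, 3, 4.
Setting n = 5 gives 8, 20, 4, 4, 8 characters in each block.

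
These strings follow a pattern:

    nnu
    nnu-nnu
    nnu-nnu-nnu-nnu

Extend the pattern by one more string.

Each string is two copies of the previous one joined by '-'.
So the next term is two copies of nnu-nnu-nnu-nnu with '-' between the halves.

nnu-nnu-nnu-nnu-nnu-nnu-nnu-nnu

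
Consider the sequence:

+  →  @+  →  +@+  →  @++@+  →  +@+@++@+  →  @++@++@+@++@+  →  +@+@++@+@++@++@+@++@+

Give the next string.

From term 3 onward, concatenate the second-to-last term with the last: +·@+ = +@+, @+·+@+ = @++@+, …
So term 8 is @++@++@+@++@+·+@+@++@+@++@++@+@++@+.

@++@++@+@++@++@+@++@+@++@++@+@++@+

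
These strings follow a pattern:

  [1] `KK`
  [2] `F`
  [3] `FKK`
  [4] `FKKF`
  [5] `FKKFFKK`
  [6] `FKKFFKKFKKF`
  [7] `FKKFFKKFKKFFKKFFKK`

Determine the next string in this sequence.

FKKFFKKFKKFFKKFFKKFKKFFKKFKKF

Each term (from the third on) is the previous term followed by the one before it: term 3 = F·KK = FKK.
Continuing: FKKFFKKFKKFFKKFFKK · FKKFFKKFKKF gives term 8.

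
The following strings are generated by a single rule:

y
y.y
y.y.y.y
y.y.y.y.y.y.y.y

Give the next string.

s(k+1) = s(k)·.·s(k) — each term doubles the last with '.' between the halves.
So the next term is two copies of y.y.y.y.y.y.y.y with '.' between the halves.

y.y.y.y.y.y.y.y.y.y.y.y.y.y.y.y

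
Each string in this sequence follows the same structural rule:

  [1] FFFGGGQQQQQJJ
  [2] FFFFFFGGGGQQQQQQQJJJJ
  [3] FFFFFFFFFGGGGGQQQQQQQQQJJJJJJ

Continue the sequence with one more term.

FFFFFFFFFFFFGGGGGGQQQQQQQQQQQJJJJJJJJ

The n-th term is 3n F's then n+2 G's then 2n+3 Q's then 2n J's (n = 1, 2, …).
Setting n = 4 gives 12, 6, 11, 8 characters in each block.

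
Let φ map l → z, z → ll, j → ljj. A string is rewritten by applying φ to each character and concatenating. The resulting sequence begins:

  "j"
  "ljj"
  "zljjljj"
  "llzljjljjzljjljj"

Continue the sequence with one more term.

Replace each of the 16 characters of llzljjljjzljjljj in place — z z ll z ljj ljj z ljj ljj ll z ljj ljj z ljj ljj — and concatenate.

zzllzljjljjzljjljjllzljjljjzljjljj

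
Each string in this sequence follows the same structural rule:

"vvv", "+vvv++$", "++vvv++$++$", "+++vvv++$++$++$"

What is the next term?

++++vvv++$++$++$++$

Every step adds + to the front and ++$ to the end of the previous string.
So the next term is +·+++vvv++$++$++$·++$.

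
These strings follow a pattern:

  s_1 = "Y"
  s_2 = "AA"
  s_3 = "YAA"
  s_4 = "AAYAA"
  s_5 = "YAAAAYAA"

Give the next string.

AAYAAYAAAAYAA

This is a Fibonacci-style word recurrence s(k) = s(k−2)·s(k−1): e.g. Y·AA = YAA.
Continuing: AAYAA · YAAAAYAA gives term 6.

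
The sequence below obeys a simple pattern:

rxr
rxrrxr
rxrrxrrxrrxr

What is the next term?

Each string is two copies of the previous one concatenated.
So the next term is two copies of rxrrxrrxrrxr.

rxrrxrrxrrxrrxrrxrrxrrxr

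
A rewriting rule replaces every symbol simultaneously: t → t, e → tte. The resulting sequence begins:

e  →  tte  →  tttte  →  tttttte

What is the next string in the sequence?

Expanding tttttte: t→t, t→t, t→t, t→t, t→t, t→t, e→tte. Concatenated: t t t t t t tte.

tttttttte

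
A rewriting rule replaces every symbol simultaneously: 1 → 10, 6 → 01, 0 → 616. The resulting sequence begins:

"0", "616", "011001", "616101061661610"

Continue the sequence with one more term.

011001106161061601100101100110616

φ(616101061661610) expands symbol-by-symbol to 01 10 01 10 616 10 616 01 10 01 01 10 01 10 616; joining the 15 pieces gives the next term.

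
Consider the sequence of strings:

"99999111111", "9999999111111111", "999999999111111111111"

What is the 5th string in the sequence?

Each string has the form 9^{2n+1} 1^{3n}, where the shown terms are n = 2, 3, 4.
At n = 6 the blocks have lengths 13, 18.

9999999999999111111111111111111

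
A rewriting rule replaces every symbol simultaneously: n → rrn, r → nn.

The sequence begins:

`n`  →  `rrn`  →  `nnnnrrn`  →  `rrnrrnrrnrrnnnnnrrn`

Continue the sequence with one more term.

nnnnrrnnnnnrrnnnnnrrnnnnnrrnrrnrrnrrnrrnnnnnrrn

Applying the rule to each of the 19 symbols of rrnrrnrrnrrnnnnnrrn gives the pieces nn nn rrn nn nn rrn nn nn rrn nn nn rrn rrn rrn rrn rrn nn nn rrn, which concatenate to the answer.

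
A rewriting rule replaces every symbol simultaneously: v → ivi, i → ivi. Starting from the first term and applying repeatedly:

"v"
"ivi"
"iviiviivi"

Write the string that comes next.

iviiviiviiviiviiviiviiviivi

Apply φ to iviiviivi symbol by symbol: i→ivi, v→ivi, i→ivi, i→ivi, v→ivi, i→ivi, i→ivi, v→ivi, i→ivi; joined: ivi ivi ivi ivi ivi ivi ivi ivi ivi.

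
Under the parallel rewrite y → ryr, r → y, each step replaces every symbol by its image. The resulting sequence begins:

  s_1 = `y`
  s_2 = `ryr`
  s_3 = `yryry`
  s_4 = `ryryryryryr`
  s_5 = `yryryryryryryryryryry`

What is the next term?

Applying the rule to each of the 21 symbols of yryryryryryryryryryry gives the pieces ryr y ryr y ryr y ryr y ryr y ryr y ryr y ryr y ryr y ryr y ryr, which concatenate to the answer.

ryryryryryryryryryryryryryryryryryryryryryr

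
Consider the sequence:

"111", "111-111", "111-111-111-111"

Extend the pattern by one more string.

Every step duplicates the string with '-' between the halves.
Doubling 111-111-111-111 with '-' between the halves:

111-111-111-111-111-111-111-111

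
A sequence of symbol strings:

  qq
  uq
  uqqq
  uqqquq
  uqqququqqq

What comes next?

uqqququqqquqqquq

Each term (from the third on) is the previous term followed by the one before it: term 3 = uq·qq = uqqq.
So term 6 is uqqququqqq·uqqquq.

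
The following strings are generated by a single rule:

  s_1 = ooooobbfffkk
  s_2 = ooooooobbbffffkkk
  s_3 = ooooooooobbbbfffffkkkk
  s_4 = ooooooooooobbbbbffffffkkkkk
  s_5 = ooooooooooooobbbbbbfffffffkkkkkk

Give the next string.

ooooooooooooooobbbbbbbffffffffkkkkkkk

The n-th term is 2n+1 o's then n b's then n+1 f's then n k's, where the shown terms are n = 2, 3, 4, 5, 6.
Setting n = 7 gives 15, 7, 8, 7 characters in each block.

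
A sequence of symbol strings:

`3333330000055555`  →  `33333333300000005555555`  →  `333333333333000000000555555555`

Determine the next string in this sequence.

3333333333333330000000000055555555555

Each string has the form 3^{3n} 0^{2n+1} 5^{2n+1}, where the shown terms are n = 2, 3, 4.
Setting n = 5 gives 15, 11, 11 characters in each block.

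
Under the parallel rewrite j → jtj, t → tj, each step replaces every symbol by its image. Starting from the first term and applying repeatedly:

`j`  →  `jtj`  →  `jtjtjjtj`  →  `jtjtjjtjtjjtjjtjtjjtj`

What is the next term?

Rewriting the 21 symbols of jtjtjjtjtjjtjjtjtjjtj one by one yields jtj tj jtj tj jtj jtj tj jtj tj jtj jtj tj jtj jtj tj jtj tj jtj jtj tj jtj; concatenated:

jtjtjjtjtjjtjjtjtjjtjtjjtjjtjtjjtjjtjtjjtjtjjtjjtjtjjtj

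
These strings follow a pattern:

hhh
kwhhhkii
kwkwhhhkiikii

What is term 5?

kwkwkwkwhhhkiikiikiikii

Every step adds kw to the front and kii to the end of the previous string.
From kwkwhhhkiikii, 2 further steps: kwkwhhhkiikii → kwkwkwhhhkiikiikii → (answer).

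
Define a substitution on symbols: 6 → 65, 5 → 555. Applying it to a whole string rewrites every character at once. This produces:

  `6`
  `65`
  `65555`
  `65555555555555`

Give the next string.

Applying the rule to each of the 14 symbols of 65555555555555 gives the pieces 65 555 555 555 555 555 555 555 555 555 555 555 555 555, which concatenate to the answer.

65555555555555555555555555555555555555555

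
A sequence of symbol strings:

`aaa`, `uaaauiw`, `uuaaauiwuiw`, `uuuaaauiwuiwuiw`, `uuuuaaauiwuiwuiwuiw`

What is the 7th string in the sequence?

Every step adds u to the front and uiw to the end of the previous string.
From uuuuaaauiwuiwuiwuiw, 2 further steps: uuuuaaauiwuiwuiwuiw → uuuuuaaauiwuiwuiwuiwuiw → (answer).

uuuuuuaaauiwuiwuiwuiwuiwuiw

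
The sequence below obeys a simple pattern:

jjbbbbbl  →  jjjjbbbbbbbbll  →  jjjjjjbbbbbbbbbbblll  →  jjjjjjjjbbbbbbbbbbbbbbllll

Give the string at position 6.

The n-th term is 2n j's then 3n+2 b's then n l's (n = 1, 2, …).
At n = 6 the blocks have lengths 12, 20, 6.

jjjjjjjjjjjjbbbbbbbbbbbbbbbbbbbbllllll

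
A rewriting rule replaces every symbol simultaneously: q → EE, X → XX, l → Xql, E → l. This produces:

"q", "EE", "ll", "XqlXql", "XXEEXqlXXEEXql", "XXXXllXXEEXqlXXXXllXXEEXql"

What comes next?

XXXXXXXXXqlXqlXXXXllXXEEXqlXXXXXXXXXqlXqlXXXXllXXEEXql

φ(XXXXllXXEEXqlXXXXllXXEEXql) expands symbol-by-symbol to XX XX XX XX Xql Xql XX XX l l XX EE Xql XX XX XX XX Xql Xql XX XX l l XX EE Xql; joining the 26 pieces gives the next term.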